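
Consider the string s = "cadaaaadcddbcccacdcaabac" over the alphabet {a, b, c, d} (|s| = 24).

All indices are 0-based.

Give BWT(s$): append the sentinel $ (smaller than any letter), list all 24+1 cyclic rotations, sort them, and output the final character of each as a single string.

cdacaabccaadadc$cbadadcac

rank  rotation                   last
    0  $cadaaaadcddbcccacdcaabac  c
    1  aaaadcddbcccacdcaabac$cad  d
    2  aaadcddbcccacdcaabac$cada  a
    3  aabac$cadaaaadcddbcccacdc  c
    4  aadcddbcccacdcaabac$cadaa  a
    5  abac$cadaaaadcddbcccacdca  a
    6  ac$cadaaaadcddbcccacdcaab  b
    7  acdcaabac$cadaaaadcddbccc  c
    8  adaaaadcddbcccacdcaabac$c  c
    9  adcddbcccacdcaabac$cadaaa  a
   10  bac$cadaaaadcddbcccacdcaa  a
   11  bcccacdcaabac$cadaaaadcdd  d
   12  c$cadaaaadcddbcccacdcaaba  a
   13  caabac$cadaaaadcddbcccacd  d
   14  cacdcaabac$cadaaaadcddbcc  c
   15  cadaaaadcddbcccacdcaabac$  $
   16  ccacdcaabac$cadaaaadcddbc  c
   17  cccacdcaabac$cadaaaadcddb  b
   18  cdcaabac$cadaaaadcddbccca  a
   19  cddbcccacdcaabac$cadaaaad  d
   20  daaaadcddbcccacdcaabac$ca  a
   21  dbcccacdcaabac$cadaaaadcd  d
   22  dcaabac$cadaaaadcddbcccac  c
   23  dcddbcccacdcaabac$cadaaaa  a
   24  ddbcccacdcaabac$cadaaaadc  c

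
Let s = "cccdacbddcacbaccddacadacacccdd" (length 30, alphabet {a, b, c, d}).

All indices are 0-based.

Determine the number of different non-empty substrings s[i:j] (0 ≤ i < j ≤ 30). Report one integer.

sorted suffixes:
  #0 SA[0]=22  'acacccdd'
  #1 SA[1]=18  'acadacacccdd'
  #2 SA[2]=10  'acbaccddacadacacccdd'
  #3 SA[3]=4  'acbddcacbaccddacadacacccdd'
  #4 SA[4]=24  'acccdd'
  #5 SA[5]=13  'accddacadacacccdd'
  #6 SA[6]=20  'adacacccdd'
  #7 SA[7]=12  'baccddacadacacccdd'
  #8 SA[8]=6  'bddcacbaccddacadacacccdd'
  #9 SA[9]=9  'cacbaccddacadacacccdd'
  #10 SA[10]=23  'cacccdd'
  #11 SA[11]=19  'cadacacccdd'
  #12 SA[12]=11  'cbaccddacadacacccdd'
  #13 SA[13]=5  'cbddcacbaccddacadacacccdd'
  #14 SA[14]=0  'cccdacbddcacbaccddacadacacccdd'
  #15 SA[15]=25  'cccdd'
  #16 SA[16]=1  'ccdacbddcacbaccddacadacacccdd'
  #17 SA[17]=26  'ccdd'
  #18 SA[18]=14  'ccddacadacacccdd'
  #19 SA[19]=2  'cdacbddcacbaccddacadacacccdd'
  #20 SA[20]=27  'cdd'
  #21 SA[21]=15  'cddacadacacccdd'
  #22 SA[22]=29  'd'
  #23 SA[23]=21  'dacacccdd'
  #24 SA[24]=17  'dacadacacccdd'
  #25 SA[25]=3  'dacbddcacbaccddacadacacccdd'
  #26 SA[26]=8  'dcacbaccddacadacacccdd'
  #27 SA[27]=28  'dd'
  #28 SA[28]=16  'ddacadacacccdd'
  #29 SA[29]=7  'ddcacbaccddacadacacccdd'

SA = [22, 18, 10, 4, 24, 13, 20, 12, 6, 9, 23, 19, 11, 5, 0, 25, 1, 26, 14, 2, 27, 15, 29, 21, 17, 3, 8, 28, 16, 7]
[i] adj suffixes → lcp
  [1] 22/18 → 3 ('aca')
  [2] 18/10 → 2 ('ac')
  [3] 10/4 → 3 ('acb')
  [4] 4/24 → 2 ('ac')
  [5] 24/13 → 3 ('acc')
  [6] 13/20 → 1 ('a')
  [7] 20/12 → 0 ('')
  [8] 12/6 → 1 ('b')
  [9] 6/9 → 0 ('')
  [10] 9/23 → 3 ('cac')
  [11] 23/19 → 2 ('ca')
  [12] 19/11 → 1 ('c')
  [13] 11/5 → 2 ('cb')
  [14] 5/0 → 1 ('c')
  [15] 0/25 → 4 ('cccd')
  [16] 25/1 → 2 ('cc')
  [17] 1/26 → 3 ('ccd')
  [18] 26/14 → 4 ('ccdd')
  [19] 14/2 → 1 ('c')
  [20] 2/27 → 2 ('cd')
  [21] 27/15 → 3 ('cdd')
  [22] 15/29 → 0 ('')
  [23] 29/21 → 1 ('d')
  [24] 21/17 → 4 ('daca')
  [25] 17/3 → 3 ('dac')
  [26] 3/8 → 1 ('d')
  [27] 8/28 → 1 ('d')
  [28] 28/16 → 2 ('dd')
  [29] 16/7 → 2 ('dd')

n(n+1)/2 = 30·31/2 = 465
Σ LCP = 0 + 3 + 2 + 3 + 2 + 3 + 1 + 0 + 1 + 0 + 3 + 2 + 1 + 2 + 1 + 4 + 2 + 3 + 4 + 1 + 2 + 3 + 0 + 1 + 4 + 3 + 1 + 1 + 2 + 2 = 57
distinct = 465 − 57 = 408

408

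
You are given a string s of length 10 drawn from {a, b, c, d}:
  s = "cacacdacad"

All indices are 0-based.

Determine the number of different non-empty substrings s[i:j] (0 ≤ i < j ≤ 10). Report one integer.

sorted suffixes:
  #0 SA[0]=1  'acacdacad'
  #1 SA[1]=6  'acad'
  #2 SA[2]=3  'acdacad'
  #3 SA[3]=8  'ad'
  #4 SA[4]=0  'cacacdacad'
  #5 SA[5]=2  'cacdacad'
  #6 SA[6]=7  'cad'
  #7 SA[7]=4  'cdacad'
  #8 SA[8]=9  'd'
  #9 SA[9]=5  'dacad'

SA = [1, 6, 3, 8, 0, 2, 7, 4, 9, 5]
i: (SA[i-1],SA[i]) lcp shared
  1: (1,6) 3 'aca'
  2: (6,3) 2 'ac'
  3: (3,8) 1 'a'
  4: (8,0) 0 ''
  5: (0,2) 3 'cac'
  6: (2,7) 2 'ca'
  7: (7,4) 1 'c'
  8: (4,9) 0 ''
  9: (9,5) 1 'd'

n(n+1)/2 = 10·11/2 = 55
Σ LCP = 0 + 3 + 2 + 1 + 0 + 3 + 2 + 1 + 0 + 1 = 13
distinct = 55 − 13 = 42

42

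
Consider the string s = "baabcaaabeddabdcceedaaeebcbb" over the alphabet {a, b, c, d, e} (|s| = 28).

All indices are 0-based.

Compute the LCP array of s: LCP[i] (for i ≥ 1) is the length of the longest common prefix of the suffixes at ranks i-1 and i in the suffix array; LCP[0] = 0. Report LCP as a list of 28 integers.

sorted suffixes:
  #0 SA[0]=5  'aaabeddabdcceedaaeebcbb'
  #1 SA[1]=1  'aabcaaabeddabdcceedaaeebcbb'
  #2 SA[2]=6  'aabeddabdcceedaaeebcbb'
  #3 SA[3]=20  'aaeebcbb'
  #4 SA[4]=2  'abcaaabeddabdcceedaaeebcbb'
  #5 SA[5]=12  'abdcceedaaeebcbb'
  #6 SA[6]=7  'abeddabdcceedaaeebcbb'
  #7 SA[7]=21  'aeebcbb'
  #8 SA[8]=27  'b'
  #9 SA[9]=0  'baabcaaabeddabdcceedaaeebcbb'
  #10 SA[10]=26  'bb'
  #11 SA[11]=3  'bcaaabeddabdcceedaaeebcbb'
  #12 SA[12]=24  'bcbb'
  #13 SA[13]=13  'bdcceedaaeebcbb'
  #14 SA[14]=8  'beddabdcceedaaeebcbb'
  #15 SA[15]=4  'caaabeddabdcceedaaeebcbb'
  #16 SA[16]=25  'cbb'
  #17 SA[17]=15  'cceedaaeebcbb'
  #18 SA[18]=16  'ceedaaeebcbb'
  #19 SA[19]=19  'daaeebcbb'
  #20 SA[20]=11  'dabdcceedaaeebcbb'
  #21 SA[21]=14  'dcceedaaeebcbb'
  #22 SA[22]=10  'ddabdcceedaaeebcbb'
  #23 SA[23]=23  'ebcbb'
  #24 SA[24]=18  'edaaeebcbb'
  #25 SA[25]=9  'eddabdcceedaaeebcbb'
  #26 SA[26]=22  'eebcbb'
  #27 SA[27]=17  'eedaaeebcbb'

SA = [5, 1, 6, 20, 2, 12, 7, 21, 27, 0, 26, 3, 24, 13, 8, 4, 25, 15, 16, 19, 11, 14, 10, 23, 18, 9, 22, 17]
rank  pair      lcp
   1  s[5:],s[1:]  2  'aa'
   2  s[1:],s[6:]  3  'aab'
   3  s[6:],s[20:]  2  'aa'
   4  s[20:],s[2:]  1  'a'
   5  s[2:],s[12:]  2  'ab'
   6  s[12:],s[7:]  2  'ab'
   7  s[7:],s[21:]  1  'a'
   8  s[21:],s[27:]  0  ''
   9  s[27:],s[0:]  1  'b'
  10  s[0:],s[26:]  1  'b'
  11  s[26:],s[3:]  1  'b'
  12  s[3:],s[24:]  2  'bc'
  13  s[24:],s[13:]  1  'b'
  14  s[13:],s[8:]  1  'b'
  15  s[8:],s[4:]  0  ''
  16  s[4:],s[25:]  1  'c'
  17  s[25:],s[15:]  1  'c'
  18  s[15:],s[16:]  1  'c'
  19  s[16:],s[19:]  0  ''
  20  s[19:],s[11:]  2  'da'
  21  s[11:],s[14:]  1  'd'
  22  s[14:],s[10:]  1  'd'
  23  s[10:],s[23:]  0  ''
  24  s[23:],s[18:]  1  'e'
  25  s[18:],s[9:]  2  'ed'
  26  s[9:],s[22:]  1  'e'
  27  s[22:],s[17:]  2  'ee'

[0, 2, 3, 2, 1, 2, 2, 1, 0, 1, 1, 1, 2, 1, 1, 0, 1, 1, 1, 0, 2, 1, 1, 0, 1, 2, 1, 2]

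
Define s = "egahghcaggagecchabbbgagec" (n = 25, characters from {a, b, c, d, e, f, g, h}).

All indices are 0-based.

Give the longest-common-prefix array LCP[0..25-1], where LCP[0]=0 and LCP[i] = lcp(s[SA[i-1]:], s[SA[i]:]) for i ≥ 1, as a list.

[0, 1, 4, 2, 1, 0, 2, 1, 0, 1, 1, 1, 0, 2, 1, 0, 5, 2, 1, 3, 1, 1, 0, 1, 1]

rank→(start, suffix):
  0 → (16, 'abbbgagec')
  1 → (21, 'agec')
  2 → (10, 'agecchabbbgagec')
  3 → (7, 'aggagecchabbbgagec')
  4 → (2, 'ahghcaggagecchabbbgagec')
  5 → (17, 'bbbgagec')
  6 → (18, 'bbgagec')
  7 → (19, 'bgagec')
  8 → (24, 'c')
  9 → (6, 'caggagecchabbbgagec')
  10 → (13, 'cchabbbgagec')
  11 → (14, 'chabbbgagec')
  12 → (23, 'ec')
  13 → (12, 'ecchabbbgagec')
  14 → (0, 'egahghcaggagecchabbbgagec')
  15 → (20, 'gagec')
  16 → (9, 'gagecchabbbgagec')
  17 → (1, 'gahghcaggagecchabbbgagec')
  18 → (22, 'gec')
  19 → (11, 'gecchabbbgagec')
  20 → (8, 'ggagecchabbbgagec')
  21 → (4, 'ghcaggagecchabbbgagec')
  22 → (15, 'habbbgagec')
  23 → (5, 'hcaggagecchabbbgagec')
  24 → (3, 'hghcaggagecchabbbgagec')

SA = [16, 21, 10, 7, 2, 17, 18, 19, 24, 6, 13, 14, 23, 12, 0, 20, 9, 1, 22, 11, 8, 4, 15, 5, 3]
i: (SA[i-1],SA[i]) lcp shared
  1: (16,21) 1 'a'
  2: (21,10) 4 'agec'
  3: (10,7) 2 'ag'
  4: (7,2) 1 'a'
  5: (2,17) 0 ''
  6: (17,18) 2 'bb'
  7: (18,19) 1 'b'
  8: (19,24) 0 ''
  9: (24,6) 1 'c'
  10: (6,13) 1 'c'
  11: (13,14) 1 'c'
  12: (14,23) 0 ''
  13: (23,12) 2 'ec'
  14: (12,0) 1 'e'
  15: (0,20) 0 ''
  16: (20,9) 5 'gagec'
  17: (9,1) 2 'ga'
  18: (1,22) 1 'g'
  19: (22,11) 3 'gec'
  20: (11,8) 1 'g'
  21: (8,4) 1 'g'
  22: (4,15) 0 ''
  23: (15,5) 1 'h'
  24: (5,3) 1 'h'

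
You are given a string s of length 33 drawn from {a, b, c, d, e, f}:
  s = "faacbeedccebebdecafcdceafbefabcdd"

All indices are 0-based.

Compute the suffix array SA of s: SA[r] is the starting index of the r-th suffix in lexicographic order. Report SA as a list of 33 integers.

[1, 28, 2, 23, 17, 29, 13, 11, 4, 25, 16, 3, 8, 19, 30, 21, 9, 32, 7, 20, 31, 14, 22, 12, 10, 15, 6, 5, 26, 0, 27, 24, 18]

rank→(start, suffix):
  0 → (1, 'aacbeedccebebdecafcdceafbefabcdd')
  1 → (28, 'abcdd')
  2 → (2, 'acbeedccebebdecafcdceafbefabcdd')
  3 → (23, 'afbefabcdd')
  4 → (17, 'afcdceafbefabcdd')
  5 → (29, 'bcdd')
  6 → (13, 'bdecafcdceafbefabcdd')
  7 → (11, 'bebdecafcdceafbefabcdd')
  8 → (4, 'beedccebebdecafcdceafbefabcdd')
  9 → (25, 'befabcdd')
  10 → (16, 'cafcdceafbefabcdd')
  11 → (3, 'cbeedccebebdecafcdceafbefabcdd')
  12 → (8, 'ccebebdecafcdceafbefabcdd')
  13 → (19, 'cdceafbefabcdd')
  14 → (30, 'cdd')
  15 → (21, 'ceafbefabcdd')
  16 → (9, 'cebebdecafcdceafbefabcdd')
  17 → (32, 'd')
  18 → (7, 'dccebebdecafcdceafbefabcdd')
  19 → (20, 'dceafbefabcdd')
  20 → (31, 'dd')
  21 → (14, 'decafcdceafbefabcdd')
  22 → (22, 'eafbefabcdd')
  23 → (12, 'ebdecafcdceafbefabcdd')
  24 → (10, 'ebebdecafcdceafbefabcdd')
  25 → (15, 'ecafcdceafbefabcdd')
  26 → (6, 'edccebebdecafcdceafbefabcdd')
  27 → (5, 'eedccebebdecafcdceafbefabcdd')
  28 → (26, 'efabcdd')
  29 → (0, 'faacbeedccebebdecafcdceafbefabcdd')
  30 → (27, 'fabcdd')
  31 → (24, 'fbefabcdd')
  32 → (18, 'fcdceafbefabcdd')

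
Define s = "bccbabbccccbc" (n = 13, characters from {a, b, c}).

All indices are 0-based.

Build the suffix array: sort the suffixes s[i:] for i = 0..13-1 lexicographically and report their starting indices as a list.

rank | idx | suffix
   0 |   4 | abbccccbc
   1 |   3 | babbccccbc
   2 |   5 | bbccccbc
   3 |  11 | bc
   4 |   0 | bccbabbccccbc
   5 |   6 | bccccbc
   6 |  12 | c
   7 |   2 | cbabbccccbc
   8 |  10 | cbc
   9 |   1 | ccbabbccccbc
  10 |   9 | ccbc
  11 |   8 | cccbc
  12 |   7 | ccccbc

[4, 3, 5, 11, 0, 6, 12, 2, 10, 1, 9, 8, 7]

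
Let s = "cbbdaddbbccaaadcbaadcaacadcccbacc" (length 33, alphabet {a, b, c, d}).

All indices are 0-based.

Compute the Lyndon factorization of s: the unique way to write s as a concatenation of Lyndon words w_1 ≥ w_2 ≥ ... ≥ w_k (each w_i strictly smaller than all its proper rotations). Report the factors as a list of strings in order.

emit factor 1: 'c' (i=0, period=1)
emit factor 2: 'bbd' (i=1, period=3)
emit factor 3: 'addbbcc' (i=4, period=7)
emit factor 4: 'aaadcbaadcaacadcccbacc' (i=11, period=22)

["c", "bbd", "addbbcc", "aaadcbaadcaacadcccbacc"]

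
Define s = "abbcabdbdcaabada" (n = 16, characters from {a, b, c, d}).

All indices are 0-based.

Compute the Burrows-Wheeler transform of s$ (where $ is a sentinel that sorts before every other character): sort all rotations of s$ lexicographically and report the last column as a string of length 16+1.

rank  rotation           last
    0  $abbcabdbdcaabada  a
    1  a$abbcabdbdcaabad  d
    2  aabada$abbcabdbdc  c
    3  abada$abbcabdbdca  a
    4  abbcabdbdcaabada$  $
    5  abdbdcaabada$abbc  c
    6  ada$abbcabdbdcaab  b
    7  bada$abbcabdbdcaa  a
    8  bbcabdbdcaabada$a  a
    9  bcabdbdcaabada$ab  b
   10  bdbdcaabada$abbca  a
   11  bdcaabada$abbcabd  d
   12  caabada$abbcabdbd  d
   13  cabdbdcaabada$abb  b
   14  da$abbcabdbdcaaba  a
   15  dbdcaabada$abbcab  b
   16  dcaabada$abbcabdb  b

adca$cbaabaddbabb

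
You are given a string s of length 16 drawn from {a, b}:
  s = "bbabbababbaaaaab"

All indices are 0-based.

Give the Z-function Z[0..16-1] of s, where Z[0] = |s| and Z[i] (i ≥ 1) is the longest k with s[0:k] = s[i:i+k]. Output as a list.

[16, 1, 0, 4, 1, 0, 1, 0, 3, 1, 0, 0, 0, 0, 0, 1]

Z[0]=16
i=1: fresh scan; Z[1]=1 grow→box=[1,2)
i=2: fresh scan; Z[2]=0
i=3: fresh scan; Z[3]=4 grow→box=[3,7)
i=4: min(r-i=3, Z[1]=1)=1; Z[4]=1
i=5: min(r-i=2, Z[2]=0)=0; Z[5]=0
i=6: min(r-i=1, Z[3]=4)=1; Z[6]=1
i=7: fresh scan; Z[7]=0
i=8: fresh scan; Z[8]=3 grow→box=[8,11)
i=9: min(r-i=2, Z[1]=1)=1; Z[9]=1
i=10: min(r-i=1, Z[2]=0)=0; Z[10]=0
i=11: fresh scan; Z[11]=0
i=12: fresh scan; Z[12]=0
i=13: fresh scan; Z[13]=0
i=14: fresh scan; Z[14]=0
i=15: fresh scan; Z[15]=1 grow→box=[15,16)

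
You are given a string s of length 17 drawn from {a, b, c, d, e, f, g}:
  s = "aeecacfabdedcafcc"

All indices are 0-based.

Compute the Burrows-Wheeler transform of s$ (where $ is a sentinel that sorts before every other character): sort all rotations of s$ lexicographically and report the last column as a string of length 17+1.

cfc$cacedfaebedaca

rank  rotation            last
    0  $aeecacfabdedcafcc  c
    1  abdedcafcc$aeecacf  f
    2  acfabdedcafcc$aeec  c
    3  aeecacfabdedcafcc$  $
    4  afcc$aeecacfabdedc  c
    5  bdedcafcc$aeecacfa  a
    6  c$aeecacfabdedcafc  c
    7  cacfabdedcafcc$aee  e
    8  cafcc$aeecacfabded  d
    9  cc$aeecacfabdedcaf  f
   10  cfabdedcafcc$aeeca  a
   11  dcafcc$aeecacfabde  e
   12  dedcafcc$aeecacfab  b
   13  ecacfabdedcafcc$ae  e
   14  edcafcc$aeecacfabd  d
   15  eecacfabdedcafcc$a  a
   16  fabdedcafcc$aeecac  c
   17  fcc$aeecacfabdedca  a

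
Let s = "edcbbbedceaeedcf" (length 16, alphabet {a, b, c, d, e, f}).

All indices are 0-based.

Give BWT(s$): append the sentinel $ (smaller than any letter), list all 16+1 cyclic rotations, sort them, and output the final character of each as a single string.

fecbbdddeeec$beac

rank  rotation           last
    0  $edcbbbedceaeedcf  f
    1  aeedcf$edcbbbedce  e
    2  bbbedceaeedcf$edc  c
    3  bbedceaeedcf$edcb  b
    4  bedceaeedcf$edcbb  b
    5  cbbbedceaeedcf$ed  d
    6  ceaeedcf$edcbbbed  d
    7  cf$edcbbbedceaeed  d
    8  dcbbbedceaeedcf$e  e
    9  dceaeedcf$edcbbbe  e
   10  dcf$edcbbbedceaee  e
   11  eaeedcf$edcbbbedc  c
   12  edcbbbedceaeedcf$  $
   13  edceaeedcf$edcbbb  b
   14  edcf$edcbbbedceae  e
   15  eedcf$edcbbbedcea  a
   16  f$edcbbbedceaeedc  c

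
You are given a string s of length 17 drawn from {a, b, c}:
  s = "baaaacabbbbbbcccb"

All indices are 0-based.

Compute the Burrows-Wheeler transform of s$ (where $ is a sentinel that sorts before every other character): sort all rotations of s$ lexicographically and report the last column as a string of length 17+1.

bbaacac$abbbbbaccb

rank  rotation            last
    0  $baaaacabbbbbbcccb  b
    1  aaaacabbbbbbcccb$b  b
    2  aaacabbbbbbcccb$ba  a
    3  aacabbbbbbcccb$baa  a
    4  abbbbbbcccb$baaaac  c
    5  acabbbbbbcccb$baaa  a
    6  b$baaaacabbbbbbccc  c
    7  baaaacabbbbbbcccb$  $
    8  bbbbbbcccb$baaaaca  a
    9  bbbbbcccb$baaaacab  b
   10  bbbbcccb$baaaacabb  b
   11  bbbcccb$baaaacabbb  b
   12  bbcccb$baaaacabbbb  b
   13  bcccb$baaaacabbbbb  b
   14  cabbbbbbcccb$baaaa  a
   15  cb$baaaacabbbbbbcc  c
   16  ccb$baaaacabbbbbbc  c
   17  cccb$baaaacabbbbbb  b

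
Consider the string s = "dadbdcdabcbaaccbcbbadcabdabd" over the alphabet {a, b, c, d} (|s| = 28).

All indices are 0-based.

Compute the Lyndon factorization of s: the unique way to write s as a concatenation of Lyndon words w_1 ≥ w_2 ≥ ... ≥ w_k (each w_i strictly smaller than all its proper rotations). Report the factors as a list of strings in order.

emit factor 1: 'd' (i=0, period=1)
emit factor 2: 'adbdcd' (i=1, period=6)
emit factor 3: 'abcb' (i=7, period=4)
emit factor 4: 'aaccbcbbadcabdabd' (i=11, period=17)

["d", "adbdcd", "abcb", "aaccbcbbadcabdabd"]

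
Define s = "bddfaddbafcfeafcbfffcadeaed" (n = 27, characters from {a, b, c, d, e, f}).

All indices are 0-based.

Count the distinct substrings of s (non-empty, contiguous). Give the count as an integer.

349

sorted suffixes:
  #0 SA[0]=4  'addbafcfeafcbfffcadeaed'
  #1 SA[1]=21  'adeaed'
  #2 SA[2]=24  'aed'
  #3 SA[3]=13  'afcbfffcadeaed'
  #4 SA[4]=8  'afcfeafcbfffcadeaed'
  #5 SA[5]=7  'bafcfeafcbfffcadeaed'
  #6 SA[6]=0  'bddfaddbafcfeafcbfffcadeaed'
  #7 SA[7]=16  'bfffcadeaed'
  #8 SA[8]=20  'cadeaed'
  #9 SA[9]=15  'cbfffcadeaed'
  #10 SA[10]=10  'cfeafcbfffcadeaed'
  #11 SA[11]=26  'd'
  #12 SA[12]=6  'dbafcfeafcbfffcadeaed'
  #13 SA[13]=5  'ddbafcfeafcbfffcadeaed'
  #14 SA[14]=1  'ddfaddbafcfeafcbfffcadeaed'
  #15 SA[15]=22  'deaed'
  #16 SA[16]=2  'dfaddbafcfeafcbfffcadeaed'
  #17 SA[17]=23  'eaed'
  #18 SA[18]=12  'eafcbfffcadeaed'
  #19 SA[19]=25  'ed'
  #20 SA[20]=3  'faddbafcfeafcbfffcadeaed'
  #21 SA[21]=19  'fcadeaed'
  #22 SA[22]=14  'fcbfffcadeaed'
  #23 SA[23]=9  'fcfeafcbfffcadeaed'
  #24 SA[24]=11  'feafcbfffcadeaed'
  #25 SA[25]=18  'ffcadeaed'
  #26 SA[26]=17  'fffcadeaed'

SA = [4, 21, 24, 13, 8, 7, 0, 16, 20, 15, 10, 26, 6, 5, 1, 22, 2, 23, 12, 25, 3, 19, 14, 9, 11, 18, 17]
[i] adj suffixes → lcp
  [1] 4/21 → 2 ('ad')
  [2] 21/24 → 1 ('a')
  [3] 24/13 → 1 ('a')
  [4] 13/8 → 3 ('afc')
  [5] 8/7 → 0 ('')
  [6] 7/0 → 1 ('b')
  [7] 0/16 → 1 ('b')
  [8] 16/20 → 0 ('')
  [9] 20/15 → 1 ('c')
  [10] 15/10 → 1 ('c')
  [11] 10/26 → 0 ('')
  [12] 26/6 → 1 ('d')
  [13] 6/5 → 1 ('d')
  [14] 5/1 → 2 ('dd')
  [15] 1/22 → 1 ('d')
  [16] 22/2 → 1 ('d')
  [17] 2/23 → 0 ('')
  [18] 23/12 → 2 ('ea')
  [19] 12/25 → 1 ('e')
  [20] 25/3 → 0 ('')
  [21] 3/19 → 1 ('f')
  [22] 19/14 → 2 ('fc')
  [23] 14/9 → 2 ('fc')
  [24] 9/11 → 1 ('f')
  [25] 11/18 → 1 ('f')
  [26] 18/17 → 2 ('ff')

n(n+1)/2 = 27·28/2 = 378
Σ LCP = 0 + 2 + 1 + 1 + 3 + 0 + 1 + 1 + 0 + 1 + 1 + 0 + 1 + 1 + 2 + 1 + 1 + 0 + 2 + 1 + 0 + 1 + 2 + 2 + 1 + 1 + 2 = 29
distinct = 378 − 29 = 349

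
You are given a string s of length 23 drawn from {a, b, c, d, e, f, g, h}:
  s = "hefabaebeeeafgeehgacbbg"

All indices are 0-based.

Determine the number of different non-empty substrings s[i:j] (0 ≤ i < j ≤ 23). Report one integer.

sorted suffixes:
  #0 SA[0]=3  'abaebeeeafgeehgacbbg'
  #1 SA[1]=18  'acbbg'
  #2 SA[2]=5  'aebeeeafgeehgacbbg'
  #3 SA[3]=11  'afgeehgacbbg'
  #4 SA[4]=4  'baebeeeafgeehgacbbg'
  #5 SA[5]=20  'bbg'
  #6 SA[6]=7  'beeeafgeehgacbbg'
  #7 SA[7]=21  'bg'
  #8 SA[8]=19  'cbbg'
  #9 SA[9]=10  'eafgeehgacbbg'
  #10 SA[10]=6  'ebeeeafgeehgacbbg'
  #11 SA[11]=9  'eeafgeehgacbbg'
  #12 SA[12]=8  'eeeafgeehgacbbg'
  #13 SA[13]=14  'eehgacbbg'
  #14 SA[14]=1  'efabaebeeeafgeehgacbbg'
  #15 SA[15]=15  'ehgacbbg'
  #16 SA[16]=2  'fabaebeeeafgeehgacbbg'
  #17 SA[17]=12  'fgeehgacbbg'
  #18 SA[18]=22  'g'
  #19 SA[19]=17  'gacbbg'
  #20 SA[20]=13  'geehgacbbg'
  #21 SA[21]=0  'hefabaebeeeafgeehgacbbg'
  #22 SA[22]=16  'hgacbbg'

SA = [3, 18, 5, 11, 4, 20, 7, 21, 19, 10, 6, 9, 8, 14, 1, 15, 2, 12, 22, 17, 13, 0, 16]
[i] adj suffixes → lcp
  [1] 3/18 → 1 ('a')
  [2] 18/5 → 1 ('a')
  [3] 5/11 → 1 ('a')
  [4] 11/4 → 0 ('')
  [5] 4/20 → 1 ('b')
  [6] 20/7 → 1 ('b')
  [7] 7/21 → 1 ('b')
  [8] 21/19 → 0 ('')
  [9] 19/10 → 0 ('')
  [10] 10/6 → 1 ('e')
  [11] 6/9 → 1 ('e')
  [12] 9/8 → 2 ('ee')
  [13] 8/14 → 2 ('ee')
  [14] 14/1 → 1 ('e')
  [15] 1/15 → 1 ('e')
  [16] 15/2 → 0 ('')
  [17] 2/12 → 1 ('f')
  [18] 12/22 → 0 ('')
  [19] 22/17 → 1 ('g')
  [20] 17/13 → 1 ('g')
  [21] 13/0 → 0 ('')
  [22] 0/16 → 1 ('h')

n(n+1)/2 = 23·24/2 = 276
Σ LCP = 0 + 1 + 1 + 1 + 0 + 1 + 1 + 1 + 0 + 0 + 1 + 1 + 2 + 2 + 1 + 1 + 0 + 1 + 0 + 1 + 1 + 0 + 1 = 18
distinct = 276 − 18 = 258

258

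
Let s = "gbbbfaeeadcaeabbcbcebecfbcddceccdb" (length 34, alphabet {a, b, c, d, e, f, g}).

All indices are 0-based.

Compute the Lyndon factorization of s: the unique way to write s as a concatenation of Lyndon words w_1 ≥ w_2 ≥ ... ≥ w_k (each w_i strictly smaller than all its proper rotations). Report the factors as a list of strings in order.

["g", "bbbf", "aee", "adcae", "abbcbcebecfbcddceccdb"]

emit factor 1: 'g' (i=0, period=1)
emit factor 2: 'bbbf' (i=1, period=4)
emit factor 3: 'aee' (i=5, period=3)
emit factor 4: 'adcae' (i=8, period=5)
emit factor 5: 'abbcbcebecfbcddceccdb' (i=13, period=21)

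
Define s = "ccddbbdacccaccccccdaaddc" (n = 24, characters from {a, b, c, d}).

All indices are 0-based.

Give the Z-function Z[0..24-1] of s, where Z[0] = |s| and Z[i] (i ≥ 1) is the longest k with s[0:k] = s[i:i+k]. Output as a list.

Z[0]=24
i=1: outside box; Z[1]=1 scan→box=[1,2)
i=2: outside box; Z[2]=0
i=3: outside box; Z[3]=0
i=4: outside box; Z[4]=0
i=5: outside box; Z[5]=0
i=6: outside box; Z[6]=0
i=7: outside box; Z[7]=0
i=8: outside box; Z[8]=2 scan→box=[8,10)
i=9: min(r-i=1, Z[1]=1)=1; Z[9]=2 scan→box=[9,11)
i=10: min(r-i=1, Z[1]=1)=1; Z[10]=1
i=11: outside box; Z[11]=0
i=12: outside box; Z[12]=2 scan→box=[12,14)
i=13: min(r-i=1, Z[1]=1)=1; Z[13]=2 scan→box=[13,15)
i=14: min(r-i=1, Z[1]=1)=1; Z[14]=2 scan→box=[14,16)
i=15: min(r-i=1, Z[1]=1)=1; Z[15]=2 scan→box=[15,17)
i=16: min(r-i=1, Z[1]=1)=1; Z[16]=3 scan→box=[16,19)
i=17: min(r-i=2, Z[1]=1)=1; Z[17]=1
i=18: min(r-i=1, Z[2]=0)=0; Z[18]=0
i=19: outside box; Z[19]=0
i=20: outside box; Z[20]=0
i=21: outside box; Z[21]=0
i=22: outside box; Z[22]=0
i=23: outside box; Z[23]=1 scan→box=[23,24)

[24, 1, 0, 0, 0, 0, 0, 0, 2, 2, 1, 0, 2, 2, 2, 2, 3, 1, 0, 0, 0, 0, 0, 1]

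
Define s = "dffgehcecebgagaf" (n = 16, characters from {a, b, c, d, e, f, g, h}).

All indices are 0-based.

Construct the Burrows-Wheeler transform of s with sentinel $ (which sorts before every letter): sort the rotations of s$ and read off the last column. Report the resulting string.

rank  rotation           last
    0  $dffgehcecebgagaf  f
    1  af$dffgehcecebgag  g
    2  agaf$dffgehcecebg  g
    3  bgagaf$dffgehcece  e
    4  cebgagaf$dffgehce  e
    5  cecebgagaf$dffgeh  h
    6  dffgehcecebgagaf$  $
    7  ebgagaf$dffgehcec  c
    8  ecebgagaf$dffgehc  c
    9  ehcecebgagaf$dffg  g
   10  f$dffgehcecebgaga  a
   11  ffgehcecebgagaf$d  d
   12  fgehcecebgagaf$df  f
   13  gaf$dffgehcecebga  a
   14  gagaf$dffgehceceb  b
   15  gehcecebgagaf$dff  f
   16  hcecebgagaf$dffge  e

fggeeh$ccgadfabfe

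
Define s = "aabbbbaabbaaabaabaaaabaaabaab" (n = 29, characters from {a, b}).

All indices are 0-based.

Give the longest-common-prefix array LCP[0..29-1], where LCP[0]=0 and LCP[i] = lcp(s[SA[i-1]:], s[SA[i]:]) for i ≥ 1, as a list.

[0, 3, 6, 7, 2, 3, 6, 5, 6, 3, 4, 1, 2, 5, 4, 5, 2, 3, 0, 1, 4, 8, 3, 4, 4, 1, 4, 2, 3]

rank | idx | suffix
   0 |  17 | aaaabaaabaab
   1 |  18 | aaabaaabaab
   2 |  22 | aaabaab
   3 |  10 | aaabaabaaaabaaabaab
   4 |  26 | aab
   5 |  14 | aabaaaabaaabaab
   6 |  19 | aabaaabaab
   7 |  23 | aabaab
   8 |  11 | aabaabaaaabaaabaab
   9 |   6 | aabbaaabaabaaaabaaabaab
  10 |   0 | aabbbbaabbaaabaabaaaabaaabaab
  11 |  27 | ab
  12 |  15 | abaaaabaaabaab
  13 |  20 | abaaabaab
  14 |  24 | abaab
  15 |  12 | abaabaaaabaaabaab
  16 |   7 | abbaaabaabaaaabaaabaab
  17 |   1 | abbbbaabbaaabaabaaaabaaabaab
  18 |  28 | b
  19 |  16 | baaaabaaabaab
  20 |  21 | baaabaab
  21 |   9 | baaabaabaaaabaaabaab
  22 |  25 | baab
  23 |  13 | baabaaaabaaabaab
  24 |   5 | baabbaaabaabaaaabaaabaab
  25 |   8 | bbaaabaabaaaabaaabaab
  26 |   4 | bbaabbaaabaabaaaabaaabaab
  27 |   3 | bbbaabbaaabaabaaaabaaabaab
  28 |   2 | bbbbaabbaaabaabaaaabaaabaab

SA = [17, 18, 22, 10, 26, 14, 19, 23, 11, 6, 0, 27, 15, 20, 24, 12, 7, 1, 28, 16, 21, 9, 25, 13, 5, 8, 4, 3, 2]
rank  pair      lcp
   1  s[17:],s[18:]  3  'aaa'
   2  s[18:],s[22:]  6  'aaabaa'
   3  s[22:],s[10:]  7  'aaabaab'
   4  s[10:],s[26:]  2  'aa'
   5  s[26:],s[14:]  3  'aab'
   6  s[14:],s[19:]  6  'aabaaa'
   7  s[19:],s[23:]  5  'aabaa'
   8  s[23:],s[11:]  6  'aabaab'
   9  s[11:],s[6:]  3  'aab'
  10  s[6:],s[0:]  4  'aabb'
  11  s[0:],s[27:]  1  'a'
  12  s[27:],s[15:]  2  'ab'
  13  s[15:],s[20:]  5  'abaaa'
  14  s[20:],s[24:]  4  'abaa'
  15  s[24:],s[12:]  5  'abaab'
  16  s[12:],s[7:]  2  'ab'
  17  s[7:],s[1:]  3  'abb'
  18  s[1:],s[28:]  0  ''
  19  s[28:],s[16:]  1  'b'
  20  s[16:],s[21:]  4  'baaa'
  21  s[21:],s[9:]  8  'baaabaab'
  22  s[9:],s[25:]  3  'baa'
  23  s[25:],s[13:]  4  'baab'
  24  s[13:],s[5:]  4  'baab'
  25  s[5:],s[8:]  1  'b'
  26  s[8:],s[4:]  4  'bbaa'
  27  s[4:],s[3:]  2  'bb'
  28  s[3:],s[2:]  3  'bbb'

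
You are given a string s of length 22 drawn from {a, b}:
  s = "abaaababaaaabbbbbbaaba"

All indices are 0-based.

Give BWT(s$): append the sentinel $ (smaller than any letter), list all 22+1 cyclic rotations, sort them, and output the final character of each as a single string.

rank  rotation                 last
    0  $abaaababaaaabbbbbbaaba  a
    1  a$abaaababaaaabbbbbbaab  b
    2  aaaabbbbbbaaba$abaaabab  b
    3  aaababaaaabbbbbbaaba$ab  b
    4  aaabbbbbbaaba$abaaababa  a
    5  aaba$abaaababaaaabbbbbb  b
    6  aababaaaabbbbbbaaba$aba  a
    7  aabbbbbbaaba$abaaababaa  a
    8  aba$abaaababaaaabbbbbba  a
    9  abaaaabbbbbbaaba$abaaab  b
   10  abaaababaaaabbbbbbaaba$  $
   11  ababaaaabbbbbbaaba$abaa  a
   12  abbbbbbaaba$abaaababaaa  a
   13  ba$abaaababaaaabbbbbbaa  a
   14  baaaabbbbbbaaba$abaaaba  a
   15  baaababaaaabbbbbbaaba$a  a
   16  baaba$abaaababaaaabbbbb  b
   17  babaaaabbbbbbaaba$abaaa  a
   18  bbaaba$abaaababaaaabbbb  b
   19  bbbaaba$abaaababaaaabbb  b
   20  bbbbaaba$abaaababaaaabb  b
   21  bbbbbaaba$abaaababaaaab  b
   22  bbbbbbaaba$abaaababaaaa  a

abbbabaaab$aaaaababbbba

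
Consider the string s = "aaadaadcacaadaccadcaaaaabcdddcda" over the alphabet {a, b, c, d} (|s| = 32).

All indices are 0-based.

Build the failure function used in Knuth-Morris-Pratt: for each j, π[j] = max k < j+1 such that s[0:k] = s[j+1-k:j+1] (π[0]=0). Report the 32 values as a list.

π[0] = 0
j=1 s[j]='a': π[1]=1 (border 'a')
j=2 s[j]='a': π[2]=2 (border 'aa')
j=3 s[j]='d': k: 2→1→0; π[3]=0 (border '')
j=4 s[j]='a': π[4]=1 (border 'a')
j=5 s[j]='a': π[5]=2 (border 'aa')
j=6 s[j]='d': k: 2→1→0; π[6]=0 (border '')
j=7 s[j]='c': π[7]=0 (border '')
j=8 s[j]='a': π[8]=1 (border 'a')
j=9 s[j]='c': k: 1→0; π[9]=0 (border '')
j=10 s[j]='a': π[10]=1 (border 'a')
j=11 s[j]='a': π[11]=2 (border 'aa')
j=12 s[j]='d': k: 2→1→0; π[12]=0 (border '')
j=13 s[j]='a': π[13]=1 (border 'a')
j=14 s[j]='c': k: 1→0; π[14]=0 (border '')
j=15 s[j]='c': π[15]=0 (border '')
j=16 s[j]='a': π[16]=1 (border 'a')
j=17 s[j]='d': k: 1→0; π[17]=0 (border '')
j=18 s[j]='c': π[18]=0 (border '')
j=19 s[j]='a': π[19]=1 (border 'a')
j=20 s[j]='a': π[20]=2 (border 'aa')
j=21 s[j]='a': π[21]=3 (border 'aaa')
j=22 s[j]='a': k: 3→2; π[22]=3 (border 'aaa')
j=23 s[j]='a': k: 3→2; π[23]=3 (border 'aaa')
j=24 s[j]='b': k: 3→2→1→0; π[24]=0 (border '')
j=25 s[j]='c': π[25]=0 (border '')
j=26 s[j]='d': π[26]=0 (border '')
j=27 s[j]='d': π[27]=0 (border '')
j=28 s[j]='d': π[28]=0 (border '')
j=29 s[j]='c': π[29]=0 (border '')
j=30 s[j]='d': π[30]=0 (border '')
j=31 s[j]='a': π[31]=1 (border 'a')

[0, 1, 2, 0, 1, 2, 0, 0, 1, 0, 1, 2, 0, 1, 0, 0, 1, 0, 0, 1, 2, 3, 3, 3, 0, 0, 0, 0, 0, 0, 0, 1]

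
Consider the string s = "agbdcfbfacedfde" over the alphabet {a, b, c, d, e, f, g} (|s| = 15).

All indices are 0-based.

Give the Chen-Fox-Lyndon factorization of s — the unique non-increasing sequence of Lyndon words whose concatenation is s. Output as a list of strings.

["agbdcfbf", "acedfde"]

emit factor 1: 'agbdcfbf' (i=0, period=8)
emit factor 2: 'acedfde' (i=8, period=7)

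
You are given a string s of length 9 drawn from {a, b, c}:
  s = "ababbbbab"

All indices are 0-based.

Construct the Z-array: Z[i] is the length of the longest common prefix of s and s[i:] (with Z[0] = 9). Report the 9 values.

Z[0]=9
i=1: outside box; Z[1]=0
i=2: outside box; Z[2]=2 extend→box=[2,4)
i=3: min(r-i=1, Z[1]=0)=0; Z[3]=0
i=4: outside box; Z[4]=0
i=5: outside box; Z[5]=0
i=6: outside box; Z[6]=0
i=7: outside box; Z[7]=2 extend→box=[7,9)
i=8: min(r-i=1, Z[1]=0)=0; Z[8]=0

[9, 0, 2, 0, 0, 0, 0, 2, 0]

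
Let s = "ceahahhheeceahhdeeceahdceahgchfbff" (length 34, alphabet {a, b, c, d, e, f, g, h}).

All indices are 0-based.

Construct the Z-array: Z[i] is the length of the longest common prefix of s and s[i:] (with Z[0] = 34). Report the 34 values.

Z[0]=34
i=1: i≥r, start 0; Z[1]=0
i=2: i≥r, start 0; Z[2]=0
i=3: i≥r, start 0; Z[3]=0
i=4: i≥r, start 0; Z[4]=0
i=5: i≥r, start 0; Z[5]=0
i=6: i≥r, start 0; Z[6]=0
i=7: i≥r, start 0; Z[7]=0
i=8: i≥r, start 0; Z[8]=0
i=9: i≥r, start 0; Z[9]=0
i=10: i≥r, start 0; Z[10]=4 grow→box=[10,14)
i=11: min(r-i=3, Z[1]=0)=0; Z[11]=0
i=12: min(r-i=2, Z[2]=0)=0; Z[12]=0
i=13: min(r-i=1, Z[3]=0)=0; Z[13]=0
i=14: i≥r, start 0; Z[14]=0
i=15: i≥r, start 0; Z[15]=0
i=16: i≥r, start 0; Z[16]=0
i=17: i≥r, start 0; Z[17]=0
i=18: i≥r, start 0; Z[18]=4 grow→box=[18,22)
i=19: min(r-i=3, Z[1]=0)=0; Z[19]=0
i=20: min(r-i=2, Z[2]=0)=0; Z[20]=0
i=21: min(r-i=1, Z[3]=0)=0; Z[21]=0
i=22: i≥r, start 0; Z[22]=0
i=23: i≥r, start 0; Z[23]=4 grow→box=[23,27)
i=24: min(r-i=3, Z[1]=0)=0; Z[24]=0
i=25: min(r-i=2, Z[2]=0)=0; Z[25]=0
i=26: min(r-i=1, Z[3]=0)=0; Z[26]=0
i=27: i≥r, start 0; Z[27]=0
i=28: i≥r, start 0; Z[28]=1 grow→box=[28,29)
i=29: i≥r, start 0; Z[29]=0
i=30: i≥r, start 0; Z[30]=0
i=31: i≥r, start 0; Z[31]=0
i=32: i≥r, start 0; Z[32]=0
i=33: i≥r, start 0; Z[33]=0

[34, 0, 0, 0, 0, 0, 0, 0, 0, 0, 4, 0, 0, 0, 0, 0, 0, 0, 4, 0, 0, 0, 0, 4, 0, 0, 0, 0, 1, 0, 0, 0, 0, 0]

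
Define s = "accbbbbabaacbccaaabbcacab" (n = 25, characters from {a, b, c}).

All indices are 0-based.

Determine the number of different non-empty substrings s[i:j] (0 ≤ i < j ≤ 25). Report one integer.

287

sorted suffixes:
  #0 SA[0]=15  'aaabbcacab'
  #1 SA[1]=16  'aabbcacab'
  #2 SA[2]=9  'aacbccaaabbcacab'
  #3 SA[3]=23  'ab'
  #4 SA[4]=7  'abaacbccaaabbcacab'
  #5 SA[5]=17  'abbcacab'
  #6 SA[6]=21  'acab'
  #7 SA[7]=10  'acbccaaabbcacab'
  #8 SA[8]=0  'accbbbbabaacbccaaabbcacab'
  #9 SA[9]=24  'b'
  #10 SA[10]=8  'baacbccaaabbcacab'
  #11 SA[11]=6  'babaacbccaaabbcacab'
  #12 SA[12]=5  'bbabaacbccaaabbcacab'
  #13 SA[13]=4  'bbbabaacbccaaabbcacab'
  #14 SA[14]=3  'bbbbabaacbccaaabbcacab'
  #15 SA[15]=18  'bbcacab'
  #16 SA[16]=19  'bcacab'
  #17 SA[17]=12  'bccaaabbcacab'
  #18 SA[18]=14  'caaabbcacab'
  #19 SA[19]=22  'cab'
  #20 SA[20]=20  'cacab'
  #21 SA[21]=2  'cbbbbabaacbccaaabbcacab'
  #22 SA[22]=11  'cbccaaabbcacab'
  #23 SA[23]=13  'ccaaabbcacab'
  #24 SA[24]=1  'ccbbbbabaacbccaaabbcacab'

SA = [15, 16, 9, 23, 7, 17, 21, 10, 0, 24, 8, 6, 5, 4, 3, 18, 19, 12, 14, 22, 20, 2, 11, 13, 1]
i: (SA[i-1],SA[i]) lcp shared
  1: (15,16) 2 'aa'
  2: (16,9) 2 'aa'
  3: (9,23) 1 'a'
  4: (23,7) 2 'ab'
  5: (7,17) 2 'ab'
  6: (17,21) 1 'a'
  7: (21,10) 2 'ac'
  8: (10,0) 2 'ac'
  9: (0,24) 0 ''
  10: (24,8) 1 'b'
  11: (8,6) 2 'ba'
  12: (6,5) 1 'b'
  13: (5,4) 2 'bb'
  14: (4,3) 3 'bbb'
  15: (3,18) 2 'bb'
  16: (18,19) 1 'b'
  17: (19,12) 2 'bc'
  18: (12,14) 0 ''
  19: (14,22) 2 'ca'
  20: (22,20) 2 'ca'
  21: (20,2) 1 'c'
  22: (2,11) 2 'cb'
  23: (11,13) 1 'c'
  24: (13,1) 2 'cc'

n(n+1)/2 = 25·26/2 = 325
Σ LCP = 0 + 2 + 2 + 1 + 2 + 2 + 1 + 2 + 2 + 0 + 1 + 2 + 1 + 2 + 3 + 2 + 1 + 2 + 0 + 2 + 2 + 1 + 2 + 1 + 2 = 38
distinct = 325 − 38 = 287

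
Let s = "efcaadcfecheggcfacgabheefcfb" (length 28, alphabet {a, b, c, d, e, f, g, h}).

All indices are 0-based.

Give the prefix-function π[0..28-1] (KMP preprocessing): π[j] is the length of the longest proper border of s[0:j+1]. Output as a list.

π[0] = 0
j=1 s[j]='f': π[1]=0 (border '')
j=2 s[j]='c': π[2]=0 (border '')
j=3 s[j]='a': π[3]=0 (border '')
j=4 s[j]='a': π[4]=0 (border '')
j=5 s[j]='d': π[5]=0 (border '')
j=6 s[j]='c': π[6]=0 (border '')
j=7 s[j]='f': π[7]=0 (border '')
j=8 s[j]='e': π[8]=1 (border 'e')
j=9 s[j]='c': k: 1→0; π[9]=0 (border '')
j=10 s[j]='h': π[10]=0 (border '')
j=11 s[j]='e': π[11]=1 (border 'e')
j=12 s[j]='g': k: 1→0; π[12]=0 (border '')
j=13 s[j]='g': π[13]=0 (border '')
j=14 s[j]='c': π[14]=0 (border '')
j=15 s[j]='f': π[15]=0 (border '')
j=16 s[j]='a': π[16]=0 (border '')
j=17 s[j]='c': π[17]=0 (border '')
j=18 s[j]='g': π[18]=0 (border '')
j=19 s[j]='a': π[19]=0 (border '')
j=20 s[j]='b': π[20]=0 (border '')
j=21 s[j]='h': π[21]=0 (border '')
j=22 s[j]='e': π[22]=1 (border 'e')
j=23 s[j]='e': k: 1→0; π[23]=1 (border 'e')
j=24 s[j]='f': π[24]=2 (border 'ef')
j=25 s[j]='c': π[25]=3 (border 'efc')
j=26 s[j]='f': k: 3→0; π[26]=0 (border '')
j=27 s[j]='b': π[27]=0 (border '')

[0, 0, 0, 0, 0, 0, 0, 0, 1, 0, 0, 1, 0, 0, 0, 0, 0, 0, 0, 0, 0, 0, 1, 1, 2, 3, 0, 0]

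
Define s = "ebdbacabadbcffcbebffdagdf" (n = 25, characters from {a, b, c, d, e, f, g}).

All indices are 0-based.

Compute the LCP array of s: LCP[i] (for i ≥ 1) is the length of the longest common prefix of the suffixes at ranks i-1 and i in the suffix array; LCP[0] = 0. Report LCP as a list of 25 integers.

rank→(start, suffix):
  0 → (6, 'abadbcffcbebffdagdf')
  1 → (4, 'acabadbcffcbebffdagdf')
  2 → (8, 'adbcffcbebffdagdf')
  3 → (21, 'agdf')
  4 → (3, 'bacabadbcffcbebffdagdf')
  5 → (7, 'badbcffcbebffdagdf')
  6 → (10, 'bcffcbebffdagdf')
  7 → (1, 'bdbacabadbcffcbebffdagdf')
  8 → (15, 'bebffdagdf')
  9 → (17, 'bffdagdf')
  10 → (5, 'cabadbcffcbebffdagdf')
  11 → (14, 'cbebffdagdf')
  12 → (11, 'cffcbebffdagdf')
  13 → (20, 'dagdf')
  14 → (2, 'dbacabadbcffcbebffdagdf')
  15 → (9, 'dbcffcbebffdagdf')
  16 → (23, 'df')
  17 → (0, 'ebdbacabadbcffcbebffdagdf')
  18 → (16, 'ebffdagdf')
  19 → (24, 'f')
  20 → (13, 'fcbebffdagdf')
  21 → (19, 'fdagdf')
  22 → (12, 'ffcbebffdagdf')
  23 → (18, 'ffdagdf')
  24 → (22, 'gdf')

SA = [6, 4, 8, 21, 3, 7, 10, 1, 15, 17, 5, 14, 11, 20, 2, 9, 23, 0, 16, 24, 13, 19, 12, 18, 22]
[i] adj suffixes → lcp
  [1] 6/4 → 1 ('a')
  [2] 4/8 → 1 ('a')
  [3] 8/21 → 1 ('a')
  [4] 21/3 → 0 ('')
  [5] 3/7 → 2 ('ba')
  [6] 7/10 → 1 ('b')
  [7] 10/1 → 1 ('b')
  [8] 1/15 → 1 ('b')
  [9] 15/17 → 1 ('b')
  [10] 17/5 → 0 ('')
  [11] 5/14 → 1 ('c')
  [12] 14/11 → 1 ('c')
  [13] 11/20 → 0 ('')
  [14] 20/2 → 1 ('d')
  [15] 2/9 → 2 ('db')
  [16] 9/23 → 1 ('d')
  [17] 23/0 → 0 ('')
  [18] 0/16 → 2 ('eb')
  [19] 16/24 → 0 ('')
  [20] 24/13 → 1 ('f')
  [21] 13/19 → 1 ('f')
  [22] 19/12 → 1 ('f')
  [23] 12/18 → 2 ('ff')
  [24] 18/22 → 0 ('')

[0, 1, 1, 1, 0, 2, 1, 1, 1, 1, 0, 1, 1, 0, 1, 2, 1, 0, 2, 0, 1, 1, 1, 2, 0]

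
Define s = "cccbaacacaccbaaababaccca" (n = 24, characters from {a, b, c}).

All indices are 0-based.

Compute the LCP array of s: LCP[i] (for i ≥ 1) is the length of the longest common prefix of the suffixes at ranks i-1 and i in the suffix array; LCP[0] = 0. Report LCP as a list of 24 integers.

rank→(start, suffix):
  0 → (23, 'a')
  1 → (13, 'aaababaccca')
  2 → (14, 'aababaccca')
  3 → (4, 'aacacaccbaaababaccca')
  4 → (15, 'ababaccca')
  5 → (17, 'abaccca')
  6 → (5, 'acacaccbaaababaccca')
  7 → (7, 'acaccbaaababaccca')
  8 → (9, 'accbaaababaccca')
  9 → (19, 'accca')
  10 → (12, 'baaababaccca')
  11 → (3, 'baacacaccbaaababaccca')
  12 → (16, 'babaccca')
  13 → (18, 'baccca')
  14 → (22, 'ca')
  15 → (6, 'cacaccbaaababaccca')
  16 → (8, 'caccbaaababaccca')
  17 → (11, 'cbaaababaccca')
  18 → (2, 'cbaacacaccbaaababaccca')
  19 → (21, 'cca')
  20 → (10, 'ccbaaababaccca')
  21 → (1, 'ccbaacacaccbaaababaccca')
  22 → (20, 'ccca')
  23 → (0, 'cccbaacacaccbaaababaccca')

SA = [23, 13, 14, 4, 15, 17, 5, 7, 9, 19, 12, 3, 16, 18, 22, 6, 8, 11, 2, 21, 10, 1, 20, 0]
i: (SA[i-1],SA[i]) lcp shared
  1: (23,13) 1 'a'
  2: (13,14) 2 'aa'
  3: (14,4) 2 'aa'
  4: (4,15) 1 'a'
  5: (15,17) 3 'aba'
  6: (17,5) 1 'a'
  7: (5,7) 4 'acac'
  8: (7,9) 2 'ac'
  9: (9,19) 3 'acc'
  10: (19,12) 0 ''
  11: (12,3) 3 'baa'
  12: (3,16) 2 'ba'
  13: (16,18) 2 'ba'
  14: (18,22) 0 ''
  15: (22,6) 2 'ca'
  16: (6,8) 3 'cac'
  17: (8,11) 1 'c'
  18: (11,2) 4 'cbaa'
  19: (2,21) 1 'c'
  20: (21,10) 2 'cc'
  21: (10,1) 5 'ccbaa'
  22: (1,20) 2 'cc'
  23: (20,0) 3 'ccc'

[0, 1, 2, 2, 1, 3, 1, 4, 2, 3, 0, 3, 2, 2, 0, 2, 3, 1, 4, 1, 2, 5, 2, 3]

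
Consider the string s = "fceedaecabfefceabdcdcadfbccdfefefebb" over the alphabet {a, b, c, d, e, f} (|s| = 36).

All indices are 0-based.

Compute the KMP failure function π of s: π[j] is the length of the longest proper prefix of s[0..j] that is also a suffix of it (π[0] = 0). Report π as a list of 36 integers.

π[0] = 0
j=1 s[j]='c': π[1]=0 (border '')
j=2 s[j]='e': π[2]=0 (border '')
j=3 s[j]='e': π[3]=0 (border '')
j=4 s[j]='d': π[4]=0 (border '')
j=5 s[j]='a': π[5]=0 (border '')
j=6 s[j]='e': π[6]=0 (border '')
j=7 s[j]='c': π[7]=0 (border '')
j=8 s[j]='a': π[8]=0 (border '')
j=9 s[j]='b': π[9]=0 (border '')
j=10 s[j]='f': π[10]=1 (border 'f')
j=11 s[j]='e': k: 1→0; π[11]=0 (border '')
j=12 s[j]='f': π[12]=1 (border 'f')
j=13 s[j]='c': π[13]=2 (border 'fc')
j=14 s[j]='e': π[14]=3 (border 'fce')
j=15 s[j]='a': k: 3→0; π[15]=0 (border '')
j=16 s[j]='b': π[16]=0 (border '')
j=17 s[j]='d': π[17]=0 (border '')
j=18 s[j]='c': π[18]=0 (border '')
j=19 s[j]='d': π[19]=0 (border '')
j=20 s[j]='c': π[20]=0 (border '')
j=21 s[j]='a': π[21]=0 (border '')
j=22 s[j]='d': π[22]=0 (border '')
j=23 s[j]='f': π[23]=1 (border 'f')
j=24 s[j]='b': k: 1→0; π[24]=0 (border '')
j=25 s[j]='c': π[25]=0 (border '')
j=26 s[j]='c': π[26]=0 (border '')
j=27 s[j]='d': π[27]=0 (border '')
j=28 s[j]='f': π[28]=1 (border 'f')
j=29 s[j]='e': k: 1→0; π[29]=0 (border '')
j=30 s[j]='f': π[30]=1 (border 'f')
j=31 s[j]='e': k: 1→0; π[31]=0 (border '')
j=32 s[j]='f': π[32]=1 (border 'f')
j=33 s[j]='e': k: 1→0; π[33]=0 (border '')
j=34 s[j]='b': π[34]=0 (border '')
j=35 s[j]='b': π[35]=0 (border '')

[0, 0, 0, 0, 0, 0, 0, 0, 0, 0, 1, 0, 1, 2, 3, 0, 0, 0, 0, 0, 0, 0, 0, 1, 0, 0, 0, 0, 1, 0, 1, 0, 1, 0, 0, 0]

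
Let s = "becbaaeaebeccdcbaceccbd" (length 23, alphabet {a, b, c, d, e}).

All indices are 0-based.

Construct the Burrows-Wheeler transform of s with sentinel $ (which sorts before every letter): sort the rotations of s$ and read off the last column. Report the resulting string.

dbbaeccc$eedceecabcaabcb

rank  rotation                  last
    0  $becbaaeaebeccdcbaceccbd  d
    1  aaeaebeccdcbaceccbd$becb  b
    2  aceccbd$becbaaeaebeccdcb  b
    3  aeaebeccdcbaceccbd$becba  a
    4  aebeccdcbaceccbd$becbaae  e
    5  baaeaebeccdcbaceccbd$bec  c
    6  baceccbd$becbaaeaebeccdc  c
    7  bd$becbaaeaebeccdcbacecc  c
    8  becbaaeaebeccdcbaceccbd$  $
    9  beccdcbaceccbd$becbaaeae  e
   10  cbaaeaebeccdcbaceccbd$be  e
   11  cbaceccbd$becbaaeaebeccd  d
   12  cbd$becbaaeaebeccdcbacec  c
   13  ccbd$becbaaeaebeccdcbace  e
   14  ccdcbaceccbd$becbaaeaebe  e
   15  cdcbaceccbd$becbaaeaebec  c
   16  ceccbd$becbaaeaebeccdcba  a
   17  d$becbaaeaebeccdcbaceccb  b
   18  dcbaceccbd$becbaaeaebecc  c
   19  eaebeccdcbaceccbd$becbaa  a
   20  ebeccdcbaceccbd$becbaaea  a
   21  ecbaaeaebeccdcbaceccbd$b  b
   22  eccbd$becbaaeaebeccdcbac  c
   23  eccdcbaceccbd$becbaaeaeb  b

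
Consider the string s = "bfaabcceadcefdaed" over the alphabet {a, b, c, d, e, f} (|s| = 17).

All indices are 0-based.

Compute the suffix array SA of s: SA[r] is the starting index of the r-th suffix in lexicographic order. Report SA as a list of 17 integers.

sorted suffixes:
  #0 SA[0]=2  'aabcceadcefdaed'
  #1 SA[1]=3  'abcceadcefdaed'
  #2 SA[2]=8  'adcefdaed'
  #3 SA[3]=14  'aed'
  #4 SA[4]=4  'bcceadcefdaed'
  #5 SA[5]=0  'bfaabcceadcefdaed'
  #6 SA[6]=5  'cceadcefdaed'
  #7 SA[7]=6  'ceadcefdaed'
  #8 SA[8]=10  'cefdaed'
  #9 SA[9]=16  'd'
  #10 SA[10]=13  'daed'
  #11 SA[11]=9  'dcefdaed'
  #12 SA[12]=7  'eadcefdaed'
  #13 SA[13]=15  'ed'
  #14 SA[14]=11  'efdaed'
  #15 SA[15]=1  'faabcceadcefdaed'
  #16 SA[16]=12  'fdaed'

[2, 3, 8, 14, 4, 0, 5, 6, 10, 16, 13, 9, 7, 15, 11, 1, 12]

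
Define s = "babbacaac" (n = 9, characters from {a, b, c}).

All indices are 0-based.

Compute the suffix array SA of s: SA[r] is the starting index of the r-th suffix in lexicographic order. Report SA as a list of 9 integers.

rank→(start, suffix):
  0 → (6, 'aac')
  1 → (1, 'abbacaac')
  2 → (7, 'ac')
  3 → (4, 'acaac')
  4 → (0, 'babbacaac')
  5 → (3, 'bacaac')
  6 → (2, 'bbacaac')
  7 → (8, 'c')
  8 → (5, 'caac')

[6, 1, 7, 4, 0, 3, 2, 8, 5]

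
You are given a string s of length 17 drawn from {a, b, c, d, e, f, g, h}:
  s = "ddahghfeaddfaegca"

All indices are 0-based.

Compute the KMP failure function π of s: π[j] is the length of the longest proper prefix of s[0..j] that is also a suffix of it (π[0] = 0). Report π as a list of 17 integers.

π[0] = 0
j=1 s[j]='d': π[1]=1 (border 'd')
j=2 s[j]='a': k: 1→0; π[2]=0 (border '')
j=3 s[j]='h': π[3]=0 (border '')
j=4 s[j]='g': π[4]=0 (border '')
j=5 s[j]='h': π[5]=0 (border '')
j=6 s[j]='f': π[6]=0 (border '')
j=7 s[j]='e': π[7]=0 (border '')
j=8 s[j]='a': π[8]=0 (border '')
j=9 s[j]='d': π[9]=1 (border 'd')
j=10 s[j]='d': π[10]=2 (border 'dd')
j=11 s[j]='f': k: 2→1→0; π[11]=0 (border '')
j=12 s[j]='a': π[12]=0 (border '')
j=13 s[j]='e': π[13]=0 (border '')
j=14 s[j]='g': π[14]=0 (border '')
j=15 s[j]='c': π[15]=0 (border '')
j=16 s[j]='a': π[16]=0 (border '')

[0, 1, 0, 0, 0, 0, 0, 0, 0, 1, 2, 0, 0, 0, 0, 0, 0]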